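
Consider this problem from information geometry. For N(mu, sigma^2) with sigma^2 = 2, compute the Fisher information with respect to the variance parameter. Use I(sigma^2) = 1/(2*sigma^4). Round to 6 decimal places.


Fisher information for variance: I(sigma^2) = 1/(2*sigma^4).
sigma^2 = 2, so sigma^4 = 4.
I = 1/(2*4) = 1/8 = 0.125000

0.125000


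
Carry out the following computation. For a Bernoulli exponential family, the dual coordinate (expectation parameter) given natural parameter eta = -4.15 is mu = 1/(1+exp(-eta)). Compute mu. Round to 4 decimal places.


Dual coordinate (expectation parameter) for Bernoulli:
mu = 1/(1+exp(-eta)).
eta = -4.15.
exp(-eta) = exp(4.15) = 63.434.
mu = 1/(1+63.434) = 0.0155

0.0155


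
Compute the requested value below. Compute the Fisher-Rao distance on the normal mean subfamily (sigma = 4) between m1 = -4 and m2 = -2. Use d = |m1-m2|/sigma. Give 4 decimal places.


On the fixed-variance normal subfamily, geodesic distance = |m1-m2|/sigma.
|-4 - -2| = 2.
sigma = 4.
d = 2/4 = 0.5000

0.5000


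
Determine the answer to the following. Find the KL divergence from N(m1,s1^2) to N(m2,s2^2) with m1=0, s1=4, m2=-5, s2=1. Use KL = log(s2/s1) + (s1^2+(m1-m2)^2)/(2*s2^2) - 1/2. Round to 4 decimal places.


KL divergence between normal distributions:
KL = log(s2/s1) + (s1^2 + (m1-m2)^2)/(2*s2^2) - 1/2.
log(1/4) = -1.386294.
(4^2 + (0--5)^2)/(2*1^2) = (16 + 25)/2 = 20.5.
KL = -1.386294 + 20.5 - 0.5 = 18.6137

18.6137


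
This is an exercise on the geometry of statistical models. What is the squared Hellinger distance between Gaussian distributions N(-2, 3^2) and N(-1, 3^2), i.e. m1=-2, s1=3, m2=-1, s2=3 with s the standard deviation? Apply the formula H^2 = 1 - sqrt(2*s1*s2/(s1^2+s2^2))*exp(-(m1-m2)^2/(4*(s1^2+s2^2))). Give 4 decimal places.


Squared Hellinger distance for Gaussians:
H^2 = 1 - sqrt(2*s1*s2/(s1^2+s2^2)) * exp(-(m1-m2)^2/(4*(s1^2+s2^2))).
s1^2 = 9, s2^2 = 9, s1^2+s2^2 = 18.
sqrt(2*3*3/(18)) = 1.0.
(m1-m2)^2 = (-1)^2 = 1.
exp(-1/(4*18)) = exp(-0.013889) = 0.986207.
H^2 = 1 - 1.0*0.986207 = 0.0138

0.0138


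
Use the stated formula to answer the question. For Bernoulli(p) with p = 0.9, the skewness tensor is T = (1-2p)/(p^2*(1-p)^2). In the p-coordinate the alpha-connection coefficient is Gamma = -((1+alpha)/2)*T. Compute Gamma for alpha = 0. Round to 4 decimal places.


Skewness (Amari-Chentsov) tensor: T = (1-2p)/(p^2*(1-p)^2).
p = 0.9, 1-2p = -0.8, p^2 = 0.81, (1-p)^2 = 0.01.
T = -0.8/(0.81 * 0.01) = -98.765432.
In the p-coordinate, Gamma^(alpha) = Gamma^(0) - (alpha/2)*T with Gamma^(0) = (1/2)*g'(p) = -T/2,
so Gamma^(alpha) = -((1+alpha)/2)*T.
alpha = 0, -(1+alpha)/2 = -0.5.
Gamma = -0.5 * -98.765432 = 49.3827

49.3827


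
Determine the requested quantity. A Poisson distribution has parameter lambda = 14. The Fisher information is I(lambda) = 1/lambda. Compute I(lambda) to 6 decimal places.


Fisher information for Poisson: I(lambda) = 1/lambda.
lambda = 14.
I(lambda) = 1/14 = 0.071429

0.071429


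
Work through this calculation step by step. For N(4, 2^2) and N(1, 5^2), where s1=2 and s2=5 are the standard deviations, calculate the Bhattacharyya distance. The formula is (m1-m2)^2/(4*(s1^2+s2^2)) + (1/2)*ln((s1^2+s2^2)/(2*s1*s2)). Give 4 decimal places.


Bhattacharyya distance between two Gaussians:
DB = (m1-m2)^2/(4*(s1^2+s2^2)) + (1/2)*ln((s1^2+s2^2)/(2*s1*s2)).
(m1-m2)^2 = (3)^2 = 9.
s1^2+s2^2 = 4 + 25 = 29.
term1 = 9/116 = 0.077586.
term2 = 0.5*ln(29/20.0) = 0.185782.
DB = 0.077586 + 0.185782 = 0.2634

0.2634


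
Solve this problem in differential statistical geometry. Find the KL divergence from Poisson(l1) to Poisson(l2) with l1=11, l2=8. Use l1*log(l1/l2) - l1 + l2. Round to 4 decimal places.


KL divergence for Poisson:
KL = l1*log(l1/l2) - l1 + l2.
l1 = 11, l2 = 8.
log(11/8) = 0.318454.
l1*log(l1/l2) = 11 * 0.318454 = 3.502991.
KL = 3.502991 - 11 + 8 = 0.5030

0.5030


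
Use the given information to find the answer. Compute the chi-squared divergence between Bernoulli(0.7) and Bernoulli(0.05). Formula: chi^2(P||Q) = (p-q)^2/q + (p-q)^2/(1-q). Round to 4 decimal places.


Chi-squared divergence between Bernoulli distributions:
chi^2 = (p-q)^2/q + (p-q)^2/(1-q).
p = 0.7, q = 0.05, p-q = 0.65.
(p-q)^2 = 0.4225.
term1 = 0.4225/0.05 = 8.45.
term2 = 0.4225/0.95 = 0.444737.
chi^2 = 8.45 + 0.444737 = 8.8947

8.8947


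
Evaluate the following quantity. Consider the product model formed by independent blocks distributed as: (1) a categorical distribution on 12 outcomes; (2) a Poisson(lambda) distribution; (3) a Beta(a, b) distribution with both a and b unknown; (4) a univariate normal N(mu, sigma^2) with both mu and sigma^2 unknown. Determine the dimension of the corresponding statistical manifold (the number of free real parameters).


The dimension of a statistical manifold equals the number of free
(independent) real parameters of the model. For a product of independent
blocks the parameter counts add.
- categorical on 12 outcomes (probabilities sum to 1): 12-1 = 11.
- Poisson (lambda): 1.
- Beta (a, b): 2.
- normal (mu, sigma^2): 2.
Total = 11 + 1 + 2 + 2 = 16.
Dimension = 16

16


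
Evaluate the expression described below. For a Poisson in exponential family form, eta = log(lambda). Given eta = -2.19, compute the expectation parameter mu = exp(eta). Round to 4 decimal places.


Expectation parameter for Poisson exponential family:
mu = exp(eta).
eta = -2.19.
mu = exp(-2.19) = 0.1119

0.1119


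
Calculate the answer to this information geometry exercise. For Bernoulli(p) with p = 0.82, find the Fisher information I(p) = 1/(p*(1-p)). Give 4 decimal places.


For Bernoulli(p), Fisher information is I(p) = 1/(p*(1-p)).
p = 0.82, 1-p = 0.18.
p*(1-p) = 0.1476.
I(p) = 1/0.1476 = 6.7751

6.7751


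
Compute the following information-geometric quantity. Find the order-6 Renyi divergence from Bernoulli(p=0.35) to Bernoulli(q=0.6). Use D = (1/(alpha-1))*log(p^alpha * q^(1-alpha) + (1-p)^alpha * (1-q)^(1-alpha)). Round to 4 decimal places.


Renyi divergence of order alpha between Bernoulli distributions:
D = (1/(alpha-1))*log(p^alpha * q^(1-alpha) + (1-p)^alpha * (1-q)^(1-alpha)).
alpha = 6, p = 0.35, q = 0.6.
p^alpha * q^(1-alpha) = 0.35^6 * 0.6^-5 = 0.02364.
(1-p)^alpha * (1-q)^(1-alpha) = 0.65^6 * 0.4^-5 = 7.365126.
sum = 0.02364 + 7.365126 = 7.388766.
D = (1/5)*log(7.388766) = 0.4000

0.4000


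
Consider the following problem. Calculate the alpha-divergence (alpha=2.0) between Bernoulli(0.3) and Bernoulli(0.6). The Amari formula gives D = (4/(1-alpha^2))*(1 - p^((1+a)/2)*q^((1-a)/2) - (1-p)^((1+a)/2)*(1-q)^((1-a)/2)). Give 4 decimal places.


Amari alpha-divergence:
D = (4/(1-alpha^2))*(1 - p^((1+a)/2)*q^((1-a)/2) - (1-p)^((1+a)/2)*(1-q)^((1-a)/2)).
alpha = 2.0, p = 0.3, q = 0.6.
e1 = (1+alpha)/2 = 1.5, e2 = (1-alpha)/2 = -0.5.
t1 = p^e1 * q^e2 = 0.3^1.5 * 0.6^-0.5 = 0.212132.
t2 = (1-p)^e1 * (1-q)^e2 = 0.7^1.5 * 0.4^-0.5 = 0.926013.
4/(1-alpha^2) = -1.333333.
D = -1.333333*(1 - 0.212132 - 0.926013) = 0.1842

0.1842


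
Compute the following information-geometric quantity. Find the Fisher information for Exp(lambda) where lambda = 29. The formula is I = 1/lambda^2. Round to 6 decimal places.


Fisher information for exponential: I(lambda) = 1/lambda^2.
lambda = 29, lambda^2 = 841.
I = 1/841 = 0.001189

0.001189


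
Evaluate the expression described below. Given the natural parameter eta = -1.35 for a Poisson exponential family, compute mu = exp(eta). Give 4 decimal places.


Expectation parameter for Poisson exponential family:
mu = exp(eta).
eta = -1.35.
mu = exp(-1.35) = 0.2592

0.2592


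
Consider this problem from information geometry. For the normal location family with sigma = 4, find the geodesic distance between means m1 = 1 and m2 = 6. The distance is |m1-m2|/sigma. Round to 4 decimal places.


On the fixed-variance normal subfamily, geodesic distance = |m1-m2|/sigma.
|1 - 6| = 5.
sigma = 4.
d = 5/4 = 1.2500

1.2500


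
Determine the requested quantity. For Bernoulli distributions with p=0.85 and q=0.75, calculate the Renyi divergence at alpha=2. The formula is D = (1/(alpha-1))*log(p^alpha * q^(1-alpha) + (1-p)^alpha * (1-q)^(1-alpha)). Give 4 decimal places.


Renyi divergence of order alpha between Bernoulli distributions:
D = (1/(alpha-1))*log(p^alpha * q^(1-alpha) + (1-p)^alpha * (1-q)^(1-alpha)).
alpha = 2, p = 0.85, q = 0.75.
p^alpha * q^(1-alpha) = 0.85^2 * 0.75^-1 = 0.963333.
(1-p)^alpha * (1-q)^(1-alpha) = 0.15^2 * 0.25^-1 = 0.09.
sum = 0.963333 + 0.09 = 1.053333.
D = (1/1)*log(1.053333) = 0.0520

0.0520


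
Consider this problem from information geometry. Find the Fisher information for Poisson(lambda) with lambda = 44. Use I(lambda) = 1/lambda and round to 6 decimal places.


Fisher information for Poisson: I(lambda) = 1/lambda.
lambda = 44.
I(lambda) = 1/44 = 0.022727

0.022727


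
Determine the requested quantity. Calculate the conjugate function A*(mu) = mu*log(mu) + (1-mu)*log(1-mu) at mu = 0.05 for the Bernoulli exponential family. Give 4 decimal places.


Legendre transform for Bernoulli:
A*(mu) = mu*log(mu) + (1-mu)*log(1-mu).
mu = 0.05, 1-mu = 0.95.
mu*log(mu) = 0.05*log(0.05) = -0.149787.
(1-mu)*log(1-mu) = 0.95*log(0.95) = -0.048729.
A* = -0.149787 + -0.048729 = -0.1985

-0.1985


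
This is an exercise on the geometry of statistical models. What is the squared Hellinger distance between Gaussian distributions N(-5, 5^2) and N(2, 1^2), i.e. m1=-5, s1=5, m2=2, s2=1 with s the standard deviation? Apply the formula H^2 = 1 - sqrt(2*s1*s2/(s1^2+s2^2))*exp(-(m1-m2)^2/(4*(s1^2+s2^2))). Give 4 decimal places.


Squared Hellinger distance for Gaussians:
H^2 = 1 - sqrt(2*s1*s2/(s1^2+s2^2)) * exp(-(m1-m2)^2/(4*(s1^2+s2^2))).
s1^2 = 25, s2^2 = 1, s1^2+s2^2 = 26.
sqrt(2*5*1/(26)) = 0.620174.
(m1-m2)^2 = (-7)^2 = 49.
exp(-49/(4*26)) = exp(-0.471154) = 0.624282.
H^2 = 1 - 0.620174*0.624282 = 0.6128

0.6128


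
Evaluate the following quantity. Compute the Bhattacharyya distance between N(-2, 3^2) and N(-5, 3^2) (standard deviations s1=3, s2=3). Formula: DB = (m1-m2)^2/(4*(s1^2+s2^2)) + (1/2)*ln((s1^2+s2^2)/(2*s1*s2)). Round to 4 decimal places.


Bhattacharyya distance between two Gaussians:
DB = (m1-m2)^2/(4*(s1^2+s2^2)) + (1/2)*ln((s1^2+s2^2)/(2*s1*s2)).
(m1-m2)^2 = (3)^2 = 9.
s1^2+s2^2 = 9 + 9 = 18.
term1 = 9/72 = 0.125.
term2 = 0.5*ln(18/18.0) = 0.0.
DB = 0.125 + 0.0 = 0.1250

0.1250


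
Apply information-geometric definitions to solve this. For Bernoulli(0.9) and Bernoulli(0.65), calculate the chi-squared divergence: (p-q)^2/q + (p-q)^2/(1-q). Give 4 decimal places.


Chi-squared divergence between Bernoulli distributions:
chi^2 = (p-q)^2/q + (p-q)^2/(1-q).
p = 0.9, q = 0.65, p-q = 0.25.
(p-q)^2 = 0.0625.
term1 = 0.0625/0.65 = 0.096154.
term2 = 0.0625/0.35 = 0.178571.
chi^2 = 0.096154 + 0.178571 = 0.2747

0.2747


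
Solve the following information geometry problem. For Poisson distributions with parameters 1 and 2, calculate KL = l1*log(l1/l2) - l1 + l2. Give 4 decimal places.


KL divergence for Poisson:
KL = l1*log(l1/l2) - l1 + l2.
l1 = 1, l2 = 2.
log(1/2) = -0.693147.
l1*log(l1/l2) = 1 * -0.693147 = -0.693147.
KL = -0.693147 - 1 + 2 = 0.3069

0.3069


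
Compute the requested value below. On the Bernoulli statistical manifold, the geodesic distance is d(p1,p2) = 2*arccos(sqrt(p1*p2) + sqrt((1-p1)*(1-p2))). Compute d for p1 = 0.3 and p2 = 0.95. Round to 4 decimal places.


Geodesic distance on Bernoulli manifold:
d(p1,p2) = 2*arccos(sqrt(p1*p2) + sqrt((1-p1)*(1-p2))).
sqrt(p1*p2) = sqrt(0.3*0.95) = 0.533854.
sqrt((1-p1)*(1-p2)) = sqrt(0.7*0.05) = 0.187083.
arg = 0.533854 + 0.187083 = 0.720937.
d = 2*arccos(0.720937) = 1.5313

1.5313


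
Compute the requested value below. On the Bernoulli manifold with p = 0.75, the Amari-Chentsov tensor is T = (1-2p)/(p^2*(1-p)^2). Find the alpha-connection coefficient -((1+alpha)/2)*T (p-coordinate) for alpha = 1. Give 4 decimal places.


Skewness (Amari-Chentsov) tensor: T = (1-2p)/(p^2*(1-p)^2).
p = 0.75, 1-2p = -0.5, p^2 = 0.5625, (1-p)^2 = 0.0625.
T = -0.5/(0.5625 * 0.0625) = -14.222222.
In the p-coordinate, Gamma^(alpha) = Gamma^(0) - (alpha/2)*T with Gamma^(0) = (1/2)*g'(p) = -T/2,
so Gamma^(alpha) = -((1+alpha)/2)*T.
alpha = 1, -(1+alpha)/2 = -1.0.
Gamma = -1.0 * -14.222222 = 14.2222

14.2222


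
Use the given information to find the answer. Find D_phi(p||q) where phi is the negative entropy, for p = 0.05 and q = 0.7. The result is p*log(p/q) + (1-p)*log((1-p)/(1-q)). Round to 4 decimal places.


Bregman divergence with negative entropy generator:
D = p*log(p/q) + (1-p)*log((1-p)/(1-q)).
p = 0.05, q = 0.7.
p*log(p/q) = 0.05*log(0.05/0.7) = -0.131953.
(1-p)*log((1-p)/(1-q)) = 0.95*log(0.95/0.3) = 1.095046.
D = -0.131953 + 1.095046 = 0.9631

0.9631


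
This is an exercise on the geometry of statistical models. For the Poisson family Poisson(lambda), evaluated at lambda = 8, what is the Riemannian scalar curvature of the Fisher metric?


This family has a single free parameter, so its statistical manifold
is 1-dimensional. The Riemann curvature tensor of any 1-dimensional
Riemannian manifold vanishes identically, so R = 0.

0


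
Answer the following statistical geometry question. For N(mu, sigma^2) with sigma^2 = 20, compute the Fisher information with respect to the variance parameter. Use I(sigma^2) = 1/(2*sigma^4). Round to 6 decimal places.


Fisher information for variance: I(sigma^2) = 1/(2*sigma^4).
sigma^2 = 20, so sigma^4 = 400.
I = 1/(2*400) = 1/800 = 0.001250

0.001250


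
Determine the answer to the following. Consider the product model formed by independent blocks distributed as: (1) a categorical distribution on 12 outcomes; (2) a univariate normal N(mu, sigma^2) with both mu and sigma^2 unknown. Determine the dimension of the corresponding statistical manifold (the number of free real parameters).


The dimension of a statistical manifold equals the number of free
(independent) real parameters of the model. For a product of independent
blocks the parameter counts add.
- categorical on 12 outcomes (probabilities sum to 1): 12-1 = 11.
- normal (mu, sigma^2): 2.
Total = 11 + 2 = 13.
Dimension = 13

13


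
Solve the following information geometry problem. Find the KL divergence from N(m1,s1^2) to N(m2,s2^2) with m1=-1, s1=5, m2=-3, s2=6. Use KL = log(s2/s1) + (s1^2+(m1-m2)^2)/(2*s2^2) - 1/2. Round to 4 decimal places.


KL divergence between normal distributions:
KL = log(s2/s1) + (s1^2 + (m1-m2)^2)/(2*s2^2) - 1/2.
log(6/5) = 0.182322.
(5^2 + (-1--3)^2)/(2*6^2) = (25 + 4)/72 = 0.402778.
KL = 0.182322 + 0.402778 - 0.5 = 0.0851

0.0851


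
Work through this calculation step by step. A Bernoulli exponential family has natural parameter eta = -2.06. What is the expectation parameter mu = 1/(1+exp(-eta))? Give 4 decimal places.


Dual coordinate (expectation parameter) for Bernoulli:
mu = 1/(1+exp(-eta)).
eta = -2.06.
exp(-eta) = exp(2.06) = 7.84597.
mu = 1/(1+7.84597) = 0.1130

0.1130


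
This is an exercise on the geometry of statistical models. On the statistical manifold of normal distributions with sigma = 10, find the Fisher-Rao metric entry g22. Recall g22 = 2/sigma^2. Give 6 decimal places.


For the 2-parameter normal family, the Fisher metric has:
  g11 = 1/sigma^2, g22 = 2/sigma^2.
sigma = 10, sigma^2 = 100.
g22 = 0.020000

0.020000


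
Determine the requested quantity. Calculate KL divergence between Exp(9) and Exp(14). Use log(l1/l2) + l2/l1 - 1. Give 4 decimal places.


KL divergence for exponential family:
KL = log(l1/l2) + l2/l1 - 1.
log(9/14) = -0.441833.
14/9 = 1.555556.
KL = -0.441833 + 1.555556 - 1 = 0.1137

0.1137


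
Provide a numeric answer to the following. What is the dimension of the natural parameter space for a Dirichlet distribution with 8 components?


Exponential family dimension calculation:
Dirichlet with 8 components has 8 natural parameters.

8


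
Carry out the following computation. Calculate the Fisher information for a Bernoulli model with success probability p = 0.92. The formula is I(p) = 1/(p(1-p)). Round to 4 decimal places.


For Bernoulli(p), Fisher information is I(p) = 1/(p*(1-p)).
p = 0.92, 1-p = 0.08.
p*(1-p) = 0.0736.
I(p) = 1/0.0736 = 13.5870

13.5870


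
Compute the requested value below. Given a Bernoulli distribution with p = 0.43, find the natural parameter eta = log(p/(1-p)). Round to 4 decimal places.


Natural parameter for Bernoulli: eta = log(p/(1-p)).
p = 0.43, 1-p = 0.57.
p/(1-p) = 0.754386.
eta = log(0.754386) = -0.2819

-0.2819


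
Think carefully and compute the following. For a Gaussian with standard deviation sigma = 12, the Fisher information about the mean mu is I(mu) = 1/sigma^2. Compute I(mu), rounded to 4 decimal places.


The Fisher information for the mean of a normal distribution is I(mu) = 1/sigma^2.
sigma = 12, so sigma^2 = 144.
I(mu) = 1/144 = 0.0069

0.0069


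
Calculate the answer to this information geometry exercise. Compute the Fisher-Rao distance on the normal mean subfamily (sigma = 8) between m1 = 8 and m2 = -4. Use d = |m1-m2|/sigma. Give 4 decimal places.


On the fixed-variance normal subfamily, geodesic distance = |m1-m2|/sigma.
|8 - -4| = 12.
sigma = 8.
d = 12/8 = 1.5000

1.5000


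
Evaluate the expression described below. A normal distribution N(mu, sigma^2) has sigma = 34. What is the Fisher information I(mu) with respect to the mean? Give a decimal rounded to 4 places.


The Fisher information for the mean of a normal distribution is I(mu) = 1/sigma^2.
sigma = 34, so sigma^2 = 1156.
I(mu) = 1/1156 = 0.0009

0.0009


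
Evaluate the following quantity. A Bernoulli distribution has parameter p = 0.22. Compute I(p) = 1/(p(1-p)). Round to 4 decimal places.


For Bernoulli(p), Fisher information is I(p) = 1/(p*(1-p)).
p = 0.22, 1-p = 0.78.
p*(1-p) = 0.1716.
I(p) = 1/0.1716 = 5.8275

5.8275


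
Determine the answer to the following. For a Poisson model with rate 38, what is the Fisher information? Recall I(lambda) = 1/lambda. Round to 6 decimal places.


Fisher information for Poisson: I(lambda) = 1/lambda.
lambda = 38.
I(lambda) = 1/38 = 0.026316

0.026316


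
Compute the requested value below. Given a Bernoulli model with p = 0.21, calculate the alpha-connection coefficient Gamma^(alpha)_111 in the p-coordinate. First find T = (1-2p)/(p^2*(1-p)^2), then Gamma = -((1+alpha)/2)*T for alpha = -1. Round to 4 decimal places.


Skewness (Amari-Chentsov) tensor: T = (1-2p)/(p^2*(1-p)^2).
p = 0.21, 1-2p = 0.58, p^2 = 0.0441, (1-p)^2 = 0.6241.
T = 0.58/(0.0441 * 0.6241) = 21.07343.
In the p-coordinate, Gamma^(alpha) = Gamma^(0) - (alpha/2)*T with Gamma^(0) = (1/2)*g'(p) = -T/2,
so Gamma^(alpha) = -((1+alpha)/2)*T.
alpha = -1, -(1+alpha)/2 = 0.0.
Gamma = 0.0 * 21.07343 = 0.0000

0.0000


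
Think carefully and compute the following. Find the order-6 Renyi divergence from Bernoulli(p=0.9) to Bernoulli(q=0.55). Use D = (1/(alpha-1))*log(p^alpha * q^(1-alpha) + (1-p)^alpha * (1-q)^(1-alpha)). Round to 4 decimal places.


Renyi divergence of order alpha between Bernoulli distributions:
D = (1/(alpha-1))*log(p^alpha * q^(1-alpha) + (1-p)^alpha * (1-q)^(1-alpha)).
alpha = 6, p = 0.9, q = 0.55.
p^alpha * q^(1-alpha) = 0.9^6 * 0.55^-5 = 10.559458.
(1-p)^alpha * (1-q)^(1-alpha) = 0.1^6 * 0.45^-5 = 5.4e-05.
sum = 10.559458 + 5.4e-05 = 10.559512.
D = (1/5)*log(10.559512) = 0.4714

0.4714


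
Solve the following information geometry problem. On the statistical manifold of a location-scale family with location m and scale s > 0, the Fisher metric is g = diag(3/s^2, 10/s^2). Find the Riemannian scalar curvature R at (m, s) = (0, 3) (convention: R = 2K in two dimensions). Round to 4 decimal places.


The metric has the form g = (A dm^2 + B ds^2)/s^2 with A = 3, B = 10.
Substitute u = sqrt(A/B)*m: g = B*(du^2 + ds^2)/s^2, i.e. B times the
Poincare upper half-plane metric, which has constant Gaussian curvature -1.
Scaling a 2D metric by a constant c divides the Gaussian curvature by c,
so K = -1/B = -1/(10) = -0.1000 everywhere (the point (m, s) = (0, 3) is irrelevant:
the curvature is constant).
Scalar curvature in dimension 2: R = 2K = -2/(10) = -0.2000.

-0.2000


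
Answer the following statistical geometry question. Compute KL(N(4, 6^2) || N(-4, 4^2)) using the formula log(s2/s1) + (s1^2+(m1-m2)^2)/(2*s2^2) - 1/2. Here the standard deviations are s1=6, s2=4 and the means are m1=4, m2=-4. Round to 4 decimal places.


KL divergence between normal distributions:
KL = log(s2/s1) + (s1^2 + (m1-m2)^2)/(2*s2^2) - 1/2.
log(4/6) = -0.405465.
(6^2 + (4--4)^2)/(2*4^2) = (36 + 64)/32 = 3.125.
KL = -0.405465 + 3.125 - 0.5 = 2.2195

2.2195


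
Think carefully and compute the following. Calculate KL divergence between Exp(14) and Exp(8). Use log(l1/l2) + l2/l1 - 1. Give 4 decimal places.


KL divergence for exponential family:
KL = log(l1/l2) + l2/l1 - 1.
log(14/8) = 0.559616.
8/14 = 0.571429.
KL = 0.559616 + 0.571429 - 1 = 0.1310

0.1310


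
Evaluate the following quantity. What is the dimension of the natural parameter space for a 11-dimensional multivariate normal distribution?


Exponential family dimension calculation:
For 11-dim MVN: mean has 11 params, covariance has 11*12/2 = 66 unique entries.
Total dim = 11 + 66 = 77.

77


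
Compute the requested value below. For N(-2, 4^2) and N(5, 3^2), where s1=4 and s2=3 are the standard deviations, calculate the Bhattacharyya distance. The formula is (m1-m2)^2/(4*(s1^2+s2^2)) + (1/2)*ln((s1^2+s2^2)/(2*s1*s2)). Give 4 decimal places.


Bhattacharyya distance between two Gaussians:
DB = (m1-m2)^2/(4*(s1^2+s2^2)) + (1/2)*ln((s1^2+s2^2)/(2*s1*s2)).
(m1-m2)^2 = (-7)^2 = 49.
s1^2+s2^2 = 16 + 9 = 25.
term1 = 49/100 = 0.49.
term2 = 0.5*ln(25/24.0) = 0.020411.
DB = 0.49 + 0.020411 = 0.5104

0.5104


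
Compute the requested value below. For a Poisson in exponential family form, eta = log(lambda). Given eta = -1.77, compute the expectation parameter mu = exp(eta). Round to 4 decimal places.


Expectation parameter for Poisson exponential family:
mu = exp(eta).
eta = -1.77.
mu = exp(-1.77) = 0.1703

0.1703


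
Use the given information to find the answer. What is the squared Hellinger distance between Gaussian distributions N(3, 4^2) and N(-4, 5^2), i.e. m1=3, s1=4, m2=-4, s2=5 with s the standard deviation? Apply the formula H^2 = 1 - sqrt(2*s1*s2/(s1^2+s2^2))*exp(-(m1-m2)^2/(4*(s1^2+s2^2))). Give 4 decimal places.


Squared Hellinger distance for Gaussians:
H^2 = 1 - sqrt(2*s1*s2/(s1^2+s2^2)) * exp(-(m1-m2)^2/(4*(s1^2+s2^2))).
s1^2 = 16, s2^2 = 25, s1^2+s2^2 = 41.
sqrt(2*4*5/(41)) = 0.98773.
(m1-m2)^2 = (7)^2 = 49.
exp(-49/(4*41)) = exp(-0.29878) = 0.741722.
H^2 = 1 - 0.98773*0.741722 = 0.2674

0.2674


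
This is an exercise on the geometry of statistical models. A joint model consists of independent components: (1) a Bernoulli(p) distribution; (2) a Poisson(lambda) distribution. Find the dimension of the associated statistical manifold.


The dimension of a statistical manifold equals the number of free
(independent) real parameters of the model. For a product of independent
blocks the parameter counts add.
- Bernoulli (p): 1.
- Poisson (lambda): 1.
Total = 1 + 1 = 2.
Dimension = 2

2


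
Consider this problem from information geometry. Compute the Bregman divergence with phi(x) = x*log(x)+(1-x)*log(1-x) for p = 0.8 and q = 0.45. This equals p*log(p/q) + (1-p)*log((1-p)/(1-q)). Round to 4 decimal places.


Bregman divergence with negative entropy generator:
D = p*log(p/q) + (1-p)*log((1-p)/(1-q)).
p = 0.8, q = 0.45.
p*log(p/q) = 0.8*log(0.8/0.45) = 0.460291.
(1-p)*log((1-p)/(1-q)) = 0.2*log(0.2/0.55) = -0.20232.
D = 0.460291 + -0.20232 = 0.2580

0.2580


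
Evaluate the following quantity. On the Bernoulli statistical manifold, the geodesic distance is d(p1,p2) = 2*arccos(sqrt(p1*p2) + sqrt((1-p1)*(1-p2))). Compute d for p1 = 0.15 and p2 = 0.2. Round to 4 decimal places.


Geodesic distance on Bernoulli manifold:
d(p1,p2) = 2*arccos(sqrt(p1*p2) + sqrt((1-p1)*(1-p2))).
sqrt(p1*p2) = sqrt(0.15*0.2) = 0.173205.
sqrt((1-p1)*(1-p2)) = sqrt(0.85*0.8) = 0.824621.
arg = 0.173205 + 0.824621 = 0.997826.
d = 2*arccos(0.997826) = 0.1319

0.1319


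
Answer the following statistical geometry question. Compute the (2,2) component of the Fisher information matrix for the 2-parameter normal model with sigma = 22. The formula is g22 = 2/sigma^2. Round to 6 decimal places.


For the 2-parameter normal family, the Fisher metric has:
  g11 = 1/sigma^2, g22 = 2/sigma^2.
sigma = 22, sigma^2 = 484.
g22 = 0.004132

0.004132


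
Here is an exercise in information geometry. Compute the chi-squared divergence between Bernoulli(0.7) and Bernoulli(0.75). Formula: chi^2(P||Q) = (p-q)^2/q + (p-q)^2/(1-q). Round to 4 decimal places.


Chi-squared divergence between Bernoulli distributions:
chi^2 = (p-q)^2/q + (p-q)^2/(1-q).
p = 0.7, q = 0.75, p-q = -0.05.
(p-q)^2 = 0.0025.
term1 = 0.0025/0.75 = 0.003333.
term2 = 0.0025/0.25 = 0.01.
chi^2 = 0.003333 + 0.01 = 0.0133

0.0133


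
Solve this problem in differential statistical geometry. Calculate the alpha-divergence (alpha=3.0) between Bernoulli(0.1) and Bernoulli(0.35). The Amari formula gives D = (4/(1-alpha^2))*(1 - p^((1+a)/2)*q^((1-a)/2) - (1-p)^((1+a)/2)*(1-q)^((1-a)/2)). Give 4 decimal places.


Amari alpha-divergence:
D = (4/(1-alpha^2))*(1 - p^((1+a)/2)*q^((1-a)/2) - (1-p)^((1+a)/2)*(1-q)^((1-a)/2)).
alpha = 3.0, p = 0.1, q = 0.35.
e1 = (1+alpha)/2 = 2.0, e2 = (1-alpha)/2 = -1.0.
t1 = p^e1 * q^e2 = 0.1^2.0 * 0.35^-1.0 = 0.028571.
t2 = (1-p)^e1 * (1-q)^e2 = 0.9^2.0 * 0.65^-1.0 = 1.246154.
4/(1-alpha^2) = -0.5.
D = -0.5*(1 - 0.028571 - 1.246154) = 0.1374

0.1374


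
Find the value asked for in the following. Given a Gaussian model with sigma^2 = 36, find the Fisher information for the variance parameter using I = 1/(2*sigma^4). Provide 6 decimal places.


Fisher information for variance: I(sigma^2) = 1/(2*sigma^4).
sigma^2 = 36, so sigma^4 = 1296.
I = 1/(2*1296) = 1/2592 = 0.000386

0.000386


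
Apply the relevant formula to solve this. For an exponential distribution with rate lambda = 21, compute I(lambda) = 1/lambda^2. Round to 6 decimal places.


Fisher information for exponential: I(lambda) = 1/lambda^2.
lambda = 21, lambda^2 = 441.
I = 1/441 = 0.002268

0.002268


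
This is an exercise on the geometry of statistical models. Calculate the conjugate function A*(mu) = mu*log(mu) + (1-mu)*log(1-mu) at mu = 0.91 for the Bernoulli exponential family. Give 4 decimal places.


Legendre transform for Bernoulli:
A*(mu) = mu*log(mu) + (1-mu)*log(1-mu).
mu = 0.91, 1-mu = 0.09.
mu*log(mu) = 0.91*log(0.91) = -0.085823.
(1-mu)*log(1-mu) = 0.09*log(0.09) = -0.216715.
A* = -0.085823 + -0.216715 = -0.3025

-0.3025


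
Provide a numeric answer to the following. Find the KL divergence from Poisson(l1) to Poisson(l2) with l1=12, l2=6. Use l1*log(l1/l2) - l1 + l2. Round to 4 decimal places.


KL divergence for Poisson:
KL = l1*log(l1/l2) - l1 + l2.
l1 = 12, l2 = 6.
log(12/6) = 0.693147.
l1*log(l1/l2) = 12 * 0.693147 = 8.317766.
KL = 8.317766 - 12 + 6 = 2.3178

2.3178


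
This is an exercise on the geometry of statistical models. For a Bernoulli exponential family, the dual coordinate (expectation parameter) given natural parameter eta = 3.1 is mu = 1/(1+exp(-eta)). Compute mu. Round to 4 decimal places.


Dual coordinate (expectation parameter) for Bernoulli:
mu = 1/(1+exp(-eta)).
eta = 3.1.
exp(-eta) = exp(-3.1) = 0.045049.
mu = 1/(1+0.045049) = 0.9569

0.9569


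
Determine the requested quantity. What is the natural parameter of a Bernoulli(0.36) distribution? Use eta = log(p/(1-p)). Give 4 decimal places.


Natural parameter for Bernoulli: eta = log(p/(1-p)).
p = 0.36, 1-p = 0.64.
p/(1-p) = 0.5625.
eta = log(0.5625) = -0.5754

-0.5754


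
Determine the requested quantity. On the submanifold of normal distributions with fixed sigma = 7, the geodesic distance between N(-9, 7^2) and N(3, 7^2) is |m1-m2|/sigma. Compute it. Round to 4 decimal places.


On the fixed-variance normal subfamily, geodesic distance = |m1-m2|/sigma.
|-9 - 3| = 12.
sigma = 7.
d = 12/7 = 1.7143

1.7143


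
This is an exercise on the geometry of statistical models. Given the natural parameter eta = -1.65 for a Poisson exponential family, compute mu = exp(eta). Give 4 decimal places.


Expectation parameter for Poisson exponential family:
mu = exp(eta).
eta = -1.65.
mu = exp(-1.65) = 0.1920

0.1920


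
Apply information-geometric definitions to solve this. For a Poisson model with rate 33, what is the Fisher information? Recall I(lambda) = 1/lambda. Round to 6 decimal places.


Fisher information for Poisson: I(lambda) = 1/lambda.
lambda = 33.
I(lambda) = 1/33 = 0.030303

0.030303


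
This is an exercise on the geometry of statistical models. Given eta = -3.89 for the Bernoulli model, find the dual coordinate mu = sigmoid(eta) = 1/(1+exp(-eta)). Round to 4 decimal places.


Dual coordinate (expectation parameter) for Bernoulli:
mu = 1/(1+exp(-eta)).
eta = -3.89.
exp(-eta) = exp(3.89) = 48.910887.
mu = 1/(1+48.910887) = 0.0200

0.0200


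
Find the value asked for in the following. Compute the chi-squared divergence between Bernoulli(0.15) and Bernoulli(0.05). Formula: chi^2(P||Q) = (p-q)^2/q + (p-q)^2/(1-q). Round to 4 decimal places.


Chi-squared divergence between Bernoulli distributions:
chi^2 = (p-q)^2/q + (p-q)^2/(1-q).
p = 0.15, q = 0.05, p-q = 0.1.
(p-q)^2 = 0.01.
term1 = 0.01/0.05 = 0.2.
term2 = 0.01/0.95 = 0.010526.
chi^2 = 0.2 + 0.010526 = 0.2105

0.2105


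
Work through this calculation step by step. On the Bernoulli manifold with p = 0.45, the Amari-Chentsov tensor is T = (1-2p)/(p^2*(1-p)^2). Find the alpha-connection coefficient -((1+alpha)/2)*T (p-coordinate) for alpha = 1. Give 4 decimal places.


Skewness (Amari-Chentsov) tensor: T = (1-2p)/(p^2*(1-p)^2).
p = 0.45, 1-2p = 0.1, p^2 = 0.2025, (1-p)^2 = 0.3025.
T = 0.1/(0.2025 * 0.3025) = 1.632486.
In the p-coordinate, Gamma^(alpha) = Gamma^(0) - (alpha/2)*T with Gamma^(0) = (1/2)*g'(p) = -T/2,
so Gamma^(alpha) = -((1+alpha)/2)*T.
alpha = 1, -(1+alpha)/2 = -1.0.
Gamma = -1.0 * 1.632486 = -1.6325

-1.6325


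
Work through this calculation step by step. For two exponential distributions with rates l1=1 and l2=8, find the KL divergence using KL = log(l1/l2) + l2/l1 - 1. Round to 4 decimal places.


KL divergence for exponential family:
KL = log(l1/l2) + l2/l1 - 1.
log(1/8) = -2.079442.
8/1 = 8.0.
KL = -2.079442 + 8.0 - 1 = 4.9206

4.9206


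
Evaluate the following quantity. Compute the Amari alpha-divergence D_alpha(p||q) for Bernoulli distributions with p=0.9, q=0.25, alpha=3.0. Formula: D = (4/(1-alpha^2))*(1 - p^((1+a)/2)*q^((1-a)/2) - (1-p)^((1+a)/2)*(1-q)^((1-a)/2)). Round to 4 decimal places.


Amari alpha-divergence:
D = (4/(1-alpha^2))*(1 - p^((1+a)/2)*q^((1-a)/2) - (1-p)^((1+a)/2)*(1-q)^((1-a)/2)).
alpha = 3.0, p = 0.9, q = 0.25.
e1 = (1+alpha)/2 = 2.0, e2 = (1-alpha)/2 = -1.0.
t1 = p^e1 * q^e2 = 0.9^2.0 * 0.25^-1.0 = 3.24.
t2 = (1-p)^e1 * (1-q)^e2 = 0.1^2.0 * 0.75^-1.0 = 0.013333.
4/(1-alpha^2) = -0.5.
D = -0.5*(1 - 3.24 - 0.013333) = 1.1267

1.1267


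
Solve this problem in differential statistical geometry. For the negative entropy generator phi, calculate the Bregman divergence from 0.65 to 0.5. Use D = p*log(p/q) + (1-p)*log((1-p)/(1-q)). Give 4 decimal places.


Bregman divergence with negative entropy generator:
D = p*log(p/q) + (1-p)*log((1-p)/(1-q)).
p = 0.65, q = 0.5.
p*log(p/q) = 0.65*log(0.65/0.5) = 0.170537.
(1-p)*log((1-p)/(1-q)) = 0.35*log(0.35/0.5) = -0.124836.
D = 0.170537 + -0.124836 = 0.0457

0.0457


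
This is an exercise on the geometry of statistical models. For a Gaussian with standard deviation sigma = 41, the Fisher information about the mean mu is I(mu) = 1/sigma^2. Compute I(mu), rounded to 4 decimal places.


The Fisher information for the mean of a normal distribution is I(mu) = 1/sigma^2.
sigma = 41, so sigma^2 = 1681.
I(mu) = 1/1681 = 0.0006

0.0006


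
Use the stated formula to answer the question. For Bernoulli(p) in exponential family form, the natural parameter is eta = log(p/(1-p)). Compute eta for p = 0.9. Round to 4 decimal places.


Natural parameter for Bernoulli: eta = log(p/(1-p)).
p = 0.9, 1-p = 0.1.
p/(1-p) = 9.0.
eta = log(9.0) = 2.1972

2.1972


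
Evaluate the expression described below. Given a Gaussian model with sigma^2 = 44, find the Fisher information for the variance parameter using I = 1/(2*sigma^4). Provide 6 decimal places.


Fisher information for variance: I(sigma^2) = 1/(2*sigma^4).
sigma^2 = 44, so sigma^4 = 1936.
I = 1/(2*1936) = 1/3872 = 0.000258

0.000258


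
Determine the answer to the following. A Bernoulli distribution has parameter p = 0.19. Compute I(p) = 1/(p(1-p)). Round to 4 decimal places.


For Bernoulli(p), Fisher information is I(p) = 1/(p*(1-p)).
p = 0.19, 1-p = 0.81.
p*(1-p) = 0.1539.
I(p) = 1/0.1539 = 6.4977

6.4977


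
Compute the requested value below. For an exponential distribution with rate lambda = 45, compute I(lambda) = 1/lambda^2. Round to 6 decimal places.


Fisher information for exponential: I(lambda) = 1/lambda^2.
lambda = 45, lambda^2 = 2025.
I = 1/2025 = 0.000494

0.000494


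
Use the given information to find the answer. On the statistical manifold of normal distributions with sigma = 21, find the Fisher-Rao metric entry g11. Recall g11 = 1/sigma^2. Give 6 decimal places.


For the 2-parameter normal family, the Fisher metric has:
  g11 = 1/sigma^2, g22 = 2/sigma^2.
sigma = 21, sigma^2 = 441.
g11 = 0.002268

0.002268


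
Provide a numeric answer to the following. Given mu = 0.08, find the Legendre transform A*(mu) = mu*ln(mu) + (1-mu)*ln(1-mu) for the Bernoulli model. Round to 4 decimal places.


Legendre transform for Bernoulli:
A*(mu) = mu*log(mu) + (1-mu)*log(1-mu).
mu = 0.08, 1-mu = 0.92.
mu*log(mu) = 0.08*log(0.08) = -0.202058.
(1-mu)*log(1-mu) = 0.92*log(0.92) = -0.076711.
A* = -0.202058 + -0.076711 = -0.2788

-0.2788


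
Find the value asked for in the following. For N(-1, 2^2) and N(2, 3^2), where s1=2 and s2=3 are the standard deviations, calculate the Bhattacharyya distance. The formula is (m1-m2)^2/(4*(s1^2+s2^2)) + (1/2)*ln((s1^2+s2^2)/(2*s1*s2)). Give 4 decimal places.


Bhattacharyya distance between two Gaussians:
DB = (m1-m2)^2/(4*(s1^2+s2^2)) + (1/2)*ln((s1^2+s2^2)/(2*s1*s2)).
(m1-m2)^2 = (-3)^2 = 9.
s1^2+s2^2 = 4 + 9 = 13.
term1 = 9/52 = 0.173077.
term2 = 0.5*ln(13/12.0) = 0.040021.
DB = 0.173077 + 0.040021 = 0.2131

0.2131


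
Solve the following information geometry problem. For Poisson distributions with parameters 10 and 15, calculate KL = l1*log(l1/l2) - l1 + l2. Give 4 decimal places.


KL divergence for Poisson:
KL = l1*log(l1/l2) - l1 + l2.
l1 = 10, l2 = 15.
log(10/15) = -0.405465.
l1*log(l1/l2) = 10 * -0.405465 = -4.054651.
KL = -4.054651 - 10 + 15 = 0.9453

0.9453


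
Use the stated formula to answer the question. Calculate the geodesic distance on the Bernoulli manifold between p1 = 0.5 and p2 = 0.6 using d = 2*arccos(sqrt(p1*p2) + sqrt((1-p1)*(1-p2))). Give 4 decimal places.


Geodesic distance on Bernoulli manifold:
d(p1,p2) = 2*arccos(sqrt(p1*p2) + sqrt((1-p1)*(1-p2))).
sqrt(p1*p2) = sqrt(0.5*0.6) = 0.547723.
sqrt((1-p1)*(1-p2)) = sqrt(0.5*0.4) = 0.447214.
arg = 0.547723 + 0.447214 = 0.994936.
d = 2*arccos(0.994936) = 0.2014

0.2014


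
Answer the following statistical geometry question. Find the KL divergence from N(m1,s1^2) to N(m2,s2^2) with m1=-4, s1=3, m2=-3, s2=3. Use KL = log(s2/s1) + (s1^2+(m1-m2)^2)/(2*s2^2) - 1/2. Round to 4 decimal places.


KL divergence between normal distributions:
KL = log(s2/s1) + (s1^2 + (m1-m2)^2)/(2*s2^2) - 1/2.
log(3/3) = 0.0.
(3^2 + (-4--3)^2)/(2*3^2) = (9 + 1)/18 = 0.555556.
KL = 0.0 + 0.555556 - 0.5 = 0.0556

0.0556


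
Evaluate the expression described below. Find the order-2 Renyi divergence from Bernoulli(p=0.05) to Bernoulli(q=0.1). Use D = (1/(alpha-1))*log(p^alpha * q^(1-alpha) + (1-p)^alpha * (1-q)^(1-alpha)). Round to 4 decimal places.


Renyi divergence of order alpha between Bernoulli distributions:
D = (1/(alpha-1))*log(p^alpha * q^(1-alpha) + (1-p)^alpha * (1-q)^(1-alpha)).
alpha = 2, p = 0.05, q = 0.1.
p^alpha * q^(1-alpha) = 0.05^2 * 0.1^-1 = 0.025.
(1-p)^alpha * (1-q)^(1-alpha) = 0.95^2 * 0.9^-1 = 1.002778.
sum = 0.025 + 1.002778 = 1.027778.
D = (1/1)*log(1.027778) = 0.0274

0.0274


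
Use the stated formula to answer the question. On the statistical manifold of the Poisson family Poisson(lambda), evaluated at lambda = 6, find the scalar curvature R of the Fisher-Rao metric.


This family has a single free parameter, so its statistical manifold
is 1-dimensional. The Riemann curvature tensor of any 1-dimensional
Riemannian manifold vanishes identically, so R = 0.

0


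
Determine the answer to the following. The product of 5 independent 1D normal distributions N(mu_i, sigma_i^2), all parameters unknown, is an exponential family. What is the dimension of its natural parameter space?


Exponential family dimension calculation:
Each univariate normal has two natural parameters (mu/sigma^2 and -1/(2 sigma^2)).
With 5 independent components, dim = 2 * 5 = 10.

10


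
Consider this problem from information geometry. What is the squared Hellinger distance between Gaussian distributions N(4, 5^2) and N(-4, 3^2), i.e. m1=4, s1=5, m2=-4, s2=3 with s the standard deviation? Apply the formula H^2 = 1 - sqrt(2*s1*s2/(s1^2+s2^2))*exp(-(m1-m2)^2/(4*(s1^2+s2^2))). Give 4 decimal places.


Squared Hellinger distance for Gaussians:
H^2 = 1 - sqrt(2*s1*s2/(s1^2+s2^2)) * exp(-(m1-m2)^2/(4*(s1^2+s2^2))).
s1^2 = 25, s2^2 = 9, s1^2+s2^2 = 34.
sqrt(2*5*3/(34)) = 0.939336.
(m1-m2)^2 = (8)^2 = 64.
exp(-64/(4*34)) = exp(-0.470588) = 0.624635.
H^2 = 1 - 0.939336*0.624635 = 0.4133

0.4133


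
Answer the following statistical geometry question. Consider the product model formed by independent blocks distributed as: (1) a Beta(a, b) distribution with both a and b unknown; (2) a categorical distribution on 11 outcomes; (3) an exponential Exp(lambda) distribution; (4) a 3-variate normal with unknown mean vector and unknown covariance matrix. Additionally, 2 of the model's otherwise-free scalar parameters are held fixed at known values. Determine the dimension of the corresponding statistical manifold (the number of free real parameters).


The dimension of a statistical manifold equals the number of free
(independent) real parameters of the model. For a product of independent
blocks the parameter counts add.
- Beta (a, b): 2.
- categorical on 11 outcomes (probabilities sum to 1): 11-1 = 10.
- exponential (lambda): 1.
- 3-variate normal: 3 (mean) + 3*4/2 = 6 (symmetric covariance) = 9.
Total = 2 + 10 + 1 + 9 = 22.
2 parameter(s) fixed at known values: 22 - 2 = 20.
Dimension = 20

20


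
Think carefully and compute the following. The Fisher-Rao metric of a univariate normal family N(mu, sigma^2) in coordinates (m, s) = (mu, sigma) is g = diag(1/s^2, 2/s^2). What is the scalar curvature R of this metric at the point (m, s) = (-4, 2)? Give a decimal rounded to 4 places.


The metric has the form g = (A dm^2 + B ds^2)/s^2 with A = 1, B = 2.
Substitute u = sqrt(A/B)*m: g = B*(du^2 + ds^2)/s^2, i.e. B times the
Poincare upper half-plane metric, which has constant Gaussian curvature -1.
Scaling a 2D metric by a constant c divides the Gaussian curvature by c,
so K = -1/B = -1/(2) = -0.5000 everywhere (the point (m, s) = (-4, 2) is irrelevant:
the curvature is constant).
Scalar curvature in dimension 2: R = 2K = -2/(2) = -1.0000.

-1.0000


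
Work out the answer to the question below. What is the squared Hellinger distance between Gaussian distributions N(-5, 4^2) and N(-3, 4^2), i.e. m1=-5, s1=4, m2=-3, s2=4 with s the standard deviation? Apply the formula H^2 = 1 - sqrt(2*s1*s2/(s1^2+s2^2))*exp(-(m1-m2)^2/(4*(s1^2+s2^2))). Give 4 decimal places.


Squared Hellinger distance for Gaussians:
H^2 = 1 - sqrt(2*s1*s2/(s1^2+s2^2)) * exp(-(m1-m2)^2/(4*(s1^2+s2^2))).
s1^2 = 16, s2^2 = 16, s1^2+s2^2 = 32.
sqrt(2*4*4/(32)) = 1.0.
(m1-m2)^2 = (-2)^2 = 4.
exp(-4/(4*32)) = exp(-0.03125) = 0.969233.
H^2 = 1 - 1.0*0.969233 = 0.0308

0.0308
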